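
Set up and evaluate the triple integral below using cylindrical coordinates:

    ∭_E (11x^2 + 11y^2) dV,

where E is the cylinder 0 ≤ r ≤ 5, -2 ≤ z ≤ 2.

In cylindrical coordinates, x = r cos(θ), y = r sin(θ), z = z, and dV = r dr dθ dz.

The integrand becomes 11r^2, so

    ∭_E (11x^2 + 11y^2) dV = ∫_{0}^{2π} ∫_{0}^{5} ∫_{-2}^{2} (11r^2) · r dz dr dθ.

Inner (z): 44r^3.
Middle (r from 0 to 5): 6875.
Outer (θ): 13750π.

Therefore the triple integral equals 13750π.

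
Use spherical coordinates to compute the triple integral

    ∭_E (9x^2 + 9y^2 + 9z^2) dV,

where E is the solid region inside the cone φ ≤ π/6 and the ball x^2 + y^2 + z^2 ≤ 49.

In spherical coordinates, x = ρ sin(φ) cos(θ), y = ρ sin(φ) sin(θ), z = ρ cos(φ), and dV = ρ^2 sin(φ) dρ dφ dθ.

The integrand becomes 9ρ^2, so

    ∭_E (9x^2 + 9y^2 + 9z^2) dV = ∫_{0}^{2π} ∫_{0}^{π/6} ∫_{0}^{7} (9ρ^2) · ρ^2 sin(φ) dρ dφ dθ.

Inner (ρ): 151263sin(φ)/5.
Middle (φ): 151263/5 - 151263sqrt(3)/10.
Outer (θ): 151263π (2 - sqrt(3))/5.

Therefore the triple integral equals 151263π (2 - sqrt(3))/5.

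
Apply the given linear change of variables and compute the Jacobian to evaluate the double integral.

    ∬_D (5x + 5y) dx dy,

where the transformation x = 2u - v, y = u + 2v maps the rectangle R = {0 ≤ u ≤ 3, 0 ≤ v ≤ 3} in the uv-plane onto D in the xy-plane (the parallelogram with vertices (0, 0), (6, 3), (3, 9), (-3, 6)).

Compute the Jacobian determinant of (x, y) with respect to (u, v):

    ∂(x,y)/∂(u,v) = | 2  -1 | = (2)(2) - (-1)(1) = 5.
                   | 1  2 |

Its absolute value is |J| = 5 (the area scaling factor).

Substituting x = 2u - v, y = u + 2v into the integrand,

    5x + 5y → 15u + 5v,

so the integral becomes

    ∬_R (15u + 5v) · |J| du dv = ∫_0^3 ∫_0^3 (75u + 25v) dv du.

Inner (v): 225u + 225/2.
Outer (u): 1350.

Therefore ∬_D (5x + 5y) dx dy = 1350.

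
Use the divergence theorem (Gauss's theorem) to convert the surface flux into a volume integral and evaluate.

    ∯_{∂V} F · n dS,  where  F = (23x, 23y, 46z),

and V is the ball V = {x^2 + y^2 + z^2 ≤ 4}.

By the divergence theorem,

    ∯_{∂V} F · n dS = ∭_V (∇ · F) dV.

Compute the divergence:
    ∇ · F = ∂F_x/∂x + ∂F_y/∂y + ∂F_z/∂z = 23 + 23 + 46 = 92.

In spherical coordinates, x = ρ sin(φ) cos(θ), y = ρ sin(φ) sin(θ), z = ρ cos(φ), dV = ρ^2 sin(φ) dρ dφ dθ, with 0 ≤ ρ ≤ 2, 0 ≤ φ ≤ π, 0 ≤ θ ≤ 2π.

The integrand, after substitution and multiplying by the volume element, becomes (92) · ρ^2 sin(φ), so

    ∭_V (∇·F) dV = ∫_0^{2π} ∫_0^{π} ∫_0^{2} (92) · ρ^2 sin(φ) dρ dφ dθ.

Inner (ρ from 0 to 2): 736sin(φ)/3.
Middle (φ from 0 to π): 1472/3.
Outer (θ from 0 to 2π): 2944π/3.

Therefore ∯_{∂V} F · n dS = 2944π/3.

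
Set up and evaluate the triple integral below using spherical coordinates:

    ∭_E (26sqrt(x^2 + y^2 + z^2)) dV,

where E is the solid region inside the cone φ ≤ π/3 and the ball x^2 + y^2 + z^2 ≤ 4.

In spherical coordinates, x = ρ sin(φ) cos(θ), y = ρ sin(φ) sin(θ), z = ρ cos(φ), and dV = ρ^2 sin(φ) dρ dφ dθ.

The integrand becomes 26ρ, so

    ∭_E (26sqrt(x^2 + y^2 + z^2)) dV = ∫_{0}^{2π} ∫_{0}^{π/3} ∫_{0}^{2} (26ρ) · ρ^2 sin(φ) dρ dφ dθ.

Inner (ρ): 104sin(φ).
Middle (φ): 52.
Outer (θ): 104π.

Therefore the triple integral equals 104π.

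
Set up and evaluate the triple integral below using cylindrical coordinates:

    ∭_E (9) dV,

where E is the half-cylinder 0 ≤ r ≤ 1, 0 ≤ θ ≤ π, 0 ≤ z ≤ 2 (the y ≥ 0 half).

In cylindrical coordinates, x = r cos(θ), y = r sin(θ), z = z, and dV = r dr dθ dz.

The integrand becomes 9, so

    ∭_E (9) dV = ∫_{0}^{π} ∫_{0}^{1} ∫_{0}^{2} (9) · r dz dr dθ.

Inner (z): 18r.
Middle (r from 0 to 1): 9.
Outer (θ): 9π.

Therefore the triple integral equals 9π.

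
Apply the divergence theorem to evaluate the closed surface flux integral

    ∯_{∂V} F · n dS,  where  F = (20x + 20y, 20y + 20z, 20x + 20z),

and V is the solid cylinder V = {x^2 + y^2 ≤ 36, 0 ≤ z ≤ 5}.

By the divergence theorem,

    ∯_{∂V} F · n dS = ∭_V (∇ · F) dV.

Compute the divergence:
    ∇ · F = ∂F_x/∂x + ∂F_y/∂y + ∂F_z/∂z = 20 + 20 + 20 = 60.

In cylindrical coordinates, x = r cos(θ), y = r sin(θ), z = z, dV = r dr dθ dz, with 0 ≤ r ≤ 6, 0 ≤ θ ≤ 2π, 0 ≤ z ≤ 5.

The integrand, after substitution and multiplying by the volume element, becomes (60) · r, so

    ∭_V (∇·F) dV = ∫_0^{2π} ∫_0^{6} ∫_0^{5} (60) · r dz dr dθ.

Inner (z from 0 to 5): 300r.
Middle (r from 0 to 6): 5400.
Outer (θ from 0 to 2π): 10800π.

Therefore ∯_{∂V} F · n dS = 10800π.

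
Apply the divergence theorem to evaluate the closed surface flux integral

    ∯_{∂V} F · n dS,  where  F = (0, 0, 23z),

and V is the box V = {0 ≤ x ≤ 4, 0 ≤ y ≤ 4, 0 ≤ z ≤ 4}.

By the divergence theorem,

    ∯_{∂V} F · n dS = ∭_V (∇ · F) dV.

Compute the divergence:
    ∇ · F = ∂F_x/∂x + ∂F_y/∂y + ∂F_z/∂z = 0 + 0 + 23 = 23.

V is a rectangular box, so dV = dx dy dz with 0 ≤ x ≤ 4, 0 ≤ y ≤ 4, 0 ≤ z ≤ 4.

Integrate (23) over V as an iterated integral:

    ∭_V (∇·F) dV = ∫_0^{4} ∫_0^{4} ∫_0^{4} (23) dz dy dx.

Inner (z from 0 to 4): 92.
Middle (y from 0 to 4): 368.
Outer (x from 0 to 4): 1472.

Therefore ∯_{∂V} F · n dS = 1472.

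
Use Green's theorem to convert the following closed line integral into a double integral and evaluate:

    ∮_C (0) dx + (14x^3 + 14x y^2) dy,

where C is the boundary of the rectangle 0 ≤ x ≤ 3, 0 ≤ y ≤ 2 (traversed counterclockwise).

Green's theorem converts the closed line integral into a double integral over the enclosed region D:

    ∮_C P dx + Q dy = ∬_D (∂Q/∂x - ∂P/∂y) dA.

Here P = 0, Q = 14x^3 + 14x y^2, so

    ∂Q/∂x = 42x^2 + 14y^2,    ∂P/∂y = 0,
    ∂Q/∂x - ∂P/∂y = 42x^2 + 14y^2.

D is the region 0 ≤ x ≤ 3, 0 ≤ y ≤ 2. Evaluating the double integral:

    ∬_D (42x^2 + 14y^2) dA = ∫_0^{3} ∫_0^{2} (42x^2 + 14y^2) dy dx.

Inner (y from 0 to 2): 84x^2 + 112/3.
Outer (x from 0 to 3): 868.

Therefore ∮_C P dx + Q dy = 868.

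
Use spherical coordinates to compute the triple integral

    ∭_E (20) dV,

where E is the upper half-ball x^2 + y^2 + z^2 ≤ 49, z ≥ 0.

In spherical coordinates, x = ρ sin(φ) cos(θ), y = ρ sin(φ) sin(θ), z = ρ cos(φ), and dV = ρ^2 sin(φ) dρ dφ dθ.

The integrand becomes 20, so

    ∭_E (20) dV = ∫_{0}^{2π} ∫_{0}^{π/2} ∫_{0}^{7} (20) · ρ^2 sin(φ) dρ dφ dθ.

Inner (ρ): 6860sin(φ)/3.
Middle (φ): 6860/3.
Outer (θ): 13720π/3.

Therefore the triple integral equals 13720π/3.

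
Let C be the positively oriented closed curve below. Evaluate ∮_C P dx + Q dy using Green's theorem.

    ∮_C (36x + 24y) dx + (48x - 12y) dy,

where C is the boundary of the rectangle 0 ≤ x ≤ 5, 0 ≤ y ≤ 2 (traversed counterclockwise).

Green's theorem converts the closed line integral into a double integral over the enclosed region D:

    ∮_C P dx + Q dy = ∬_D (∂Q/∂x - ∂P/∂y) dA.

Here P = 36x + 24y, Q = 48x - 12y, so

    ∂Q/∂x = 48,    ∂P/∂y = 24,
    ∂Q/∂x - ∂P/∂y = 24.

D is the region 0 ≤ x ≤ 5, 0 ≤ y ≤ 2. Evaluating the double integral:

    ∬_D (24) dA = ∫_0^{5} ∫_0^{2} (24) dy dx.

Inner (y from 0 to 2): 48.
Outer (x from 0 to 5): 240.

Therefore ∮_C P dx + Q dy = 240.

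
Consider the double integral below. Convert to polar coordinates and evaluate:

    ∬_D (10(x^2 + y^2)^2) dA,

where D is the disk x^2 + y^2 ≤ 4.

The region D is 0 ≤ r ≤ 2, 0 ≤ θ ≤ 2π in polar coordinates, where x = r cos(θ), y = r sin(θ), and dA = r dr dθ.

Under the substitution, the integrand becomes 10r^4, so

    ∬_D (10(x^2 + y^2)^2) dA = ∫_{0}^{2π} ∫_{0}^{2} (10r^4) · r dr dθ.

Inner integral (in r): ∫_{0}^{2} (10r^4) · r dr = 320/3.

Outer integral (in θ): ∫_{0}^{2π} (320/3) dθ = 640π/3.

Therefore ∬_D (10(x^2 + y^2)^2) dA = 640π/3.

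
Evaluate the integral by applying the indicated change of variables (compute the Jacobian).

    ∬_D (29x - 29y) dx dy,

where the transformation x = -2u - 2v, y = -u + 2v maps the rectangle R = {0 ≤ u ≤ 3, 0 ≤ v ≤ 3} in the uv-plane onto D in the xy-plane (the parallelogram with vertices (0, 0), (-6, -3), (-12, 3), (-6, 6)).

Compute the Jacobian determinant of (x, y) with respect to (u, v):

    ∂(x,y)/∂(u,v) = | -2  -2 | = (-2)(2) - (-2)(-1) = -6.
                   | -1  2 |

Its absolute value is |J| = 6 (the area scaling factor).

Substituting x = -2u - 2v, y = -u + 2v into the integrand,

    29x - 29y → -29u - 116v,

so the integral becomes

    ∬_R (-29u - 116v) · |J| du dv = ∫_0^3 ∫_0^3 (-174u - 696v) dv du.

Inner (v): -522u - 3132.
Outer (u): -11745.

Therefore ∬_D (29x - 29y) dx dy = -11745.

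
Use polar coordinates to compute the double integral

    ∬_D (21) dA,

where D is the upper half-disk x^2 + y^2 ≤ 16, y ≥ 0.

The region D is 0 ≤ r ≤ 4, 0 ≤ θ ≤ π in polar coordinates, where x = r cos(θ), y = r sin(θ), and dA = r dr dθ.

Under the substitution, the integrand becomes 21, so

    ∬_D (21) dA = ∫_{0}^{π} ∫_{0}^{4} (21) · r dr dθ.

Inner integral (in r): ∫_{0}^{4} (21) · r dr = 168.

Outer integral (in θ): ∫_{0}^{π} (168) dθ = 168π.

Therefore ∬_D (21) dA = 168π.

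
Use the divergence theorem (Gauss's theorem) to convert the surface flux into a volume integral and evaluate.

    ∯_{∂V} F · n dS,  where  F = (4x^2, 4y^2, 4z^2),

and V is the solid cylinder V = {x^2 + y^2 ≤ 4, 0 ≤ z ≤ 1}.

By the divergence theorem,

    ∯_{∂V} F · n dS = ∭_V (∇ · F) dV.

Compute the divergence:
    ∇ · F = ∂F_x/∂x + ∂F_y/∂y + ∂F_z/∂z = 8x + 8y + 8z.

In cylindrical coordinates, x = r cos(θ), y = r sin(θ), z = z, dV = r dr dθ dz, with 0 ≤ r ≤ 2, 0 ≤ θ ≤ 2π, 0 ≤ z ≤ 1.

The integrand, after substitution and multiplying by the volume element, becomes (8sqrt(2)r sin(θ + π/4) + 8z) · r, so

    ∭_V (∇·F) dV = ∫_0^{2π} ∫_0^{2} ∫_0^{1} (8sqrt(2)r sin(θ + π/4) + 8z) · r dz dr dθ.

Inner (z from 0 to 1): 4r (2sqrt(2)r sin(θ + π/4) + 1).
Middle (r from 0 to 2): 64sqrt(2)sin(θ + π/4)/3 + 8.
Outer (θ from 0 to 2π): 16π.

Therefore ∯_{∂V} F · n dS = 16π.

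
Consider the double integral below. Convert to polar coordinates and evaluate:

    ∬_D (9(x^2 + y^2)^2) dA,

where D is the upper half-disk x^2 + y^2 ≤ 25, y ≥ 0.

The region D is 0 ≤ r ≤ 5, 0 ≤ θ ≤ π in polar coordinates, where x = r cos(θ), y = r sin(θ), and dA = r dr dθ.

Under the substitution, the integrand becomes 9r^4, so

    ∬_D (9(x^2 + y^2)^2) dA = ∫_{0}^{π} ∫_{0}^{5} (9r^4) · r dr dθ.

Inner integral (in r): ∫_{0}^{5} (9r^4) · r dr = 46875/2.

Outer integral (in θ): ∫_{0}^{π} (46875/2) dθ = 46875π/2.

Therefore ∬_D (9(x^2 + y^2)^2) dA = 46875π/2.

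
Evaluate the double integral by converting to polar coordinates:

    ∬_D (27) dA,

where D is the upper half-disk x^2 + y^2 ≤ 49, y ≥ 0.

The region D is 0 ≤ r ≤ 7, 0 ≤ θ ≤ π in polar coordinates, where x = r cos(θ), y = r sin(θ), and dA = r dr dθ.

Under the substitution, the integrand becomes 27, so

    ∬_D (27) dA = ∫_{0}^{π} ∫_{0}^{7} (27) · r dr dθ.

Inner integral (in r): ∫_{0}^{7} (27) · r dr = 1323/2.

Outer integral (in θ): ∫_{0}^{π} (1323/2) dθ = 1323π/2.

Therefore ∬_D (27) dA = 1323π/2.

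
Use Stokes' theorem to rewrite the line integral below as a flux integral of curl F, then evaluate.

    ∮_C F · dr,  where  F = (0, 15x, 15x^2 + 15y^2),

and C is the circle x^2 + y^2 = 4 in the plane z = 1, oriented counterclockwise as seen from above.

Let S be the flat disk x^2 + y^2 ≤ 4 in the plane z = 1, with upward unit normal n̂ = ẑ. By Stokes' theorem,

    ∮_C F · dr = ∬_S (∇ × F) · n̂ dS = ∬_D (curl F)_z dA,

where D is the disk x^2 + y^2 ≤ 4.

Compute the curl of F = (0, 15x, 15x^2 + 15y^2):
    (∇ × F)_x = ∂F_z/∂y - ∂F_y/∂z = 30y,
    (∇ × F)_y = ∂F_x/∂z - ∂F_z/∂x = -30x,
    (∇ × F)_z = ∂F_y/∂x - ∂F_x/∂y = 15.

On z = 1, (curl F)_z = 15.

Convert to polar (x = r cos θ, y = r sin θ, dA = r dr dθ); the integrand becomes 15, so

    ∬_D (curl F)_z dA = ∫_0^{2π} ∫_0^{2} (15) · r dr dθ.

Inner (r from 0 to 2): 30.
Outer (θ from 0 to 2π): 60π.

Therefore ∮_C F · dr = 60π.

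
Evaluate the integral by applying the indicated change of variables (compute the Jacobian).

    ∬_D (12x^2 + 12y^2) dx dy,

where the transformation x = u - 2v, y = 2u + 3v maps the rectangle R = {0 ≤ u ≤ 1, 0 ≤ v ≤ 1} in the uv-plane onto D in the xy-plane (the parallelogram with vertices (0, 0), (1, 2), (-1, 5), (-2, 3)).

Compute the Jacobian determinant of (x, y) with respect to (u, v):

    ∂(x,y)/∂(u,v) = | 1  -2 | = (1)(3) - (-2)(2) = 7.
                   | 2  3 |

Its absolute value is |J| = 7 (the area scaling factor).

Substituting x = u - 2v, y = 2u + 3v into the integrand,

    12x^2 + 12y^2 → 60u^2 + 96u v + 156v^2,

so the integral becomes

    ∬_R (60u^2 + 96u v + 156v^2) · |J| du dv = ∫_0^1 ∫_0^1 (420u^2 + 672u v + 1092v^2) dv du.

Inner (v): 420u^2 + 336u + 364.
Outer (u): 672.

Therefore ∬_D (12x^2 + 12y^2) dx dy = 672.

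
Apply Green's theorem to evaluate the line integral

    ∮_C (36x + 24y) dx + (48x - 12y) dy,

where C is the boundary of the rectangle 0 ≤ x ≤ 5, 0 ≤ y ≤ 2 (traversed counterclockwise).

Green's theorem converts the closed line integral into a double integral over the enclosed region D:

    ∮_C P dx + Q dy = ∬_D (∂Q/∂x - ∂P/∂y) dA.

Here P = 36x + 24y, Q = 48x - 12y, so

    ∂Q/∂x = 48,    ∂P/∂y = 24,
    ∂Q/∂x - ∂P/∂y = 24.

D is the region 0 ≤ x ≤ 5, 0 ≤ y ≤ 2. Evaluating the double integral:

    ∬_D (24) dA = ∫_0^{5} ∫_0^{2} (24) dy dx.

Inner (y from 0 to 2): 48.
Outer (x from 0 to 5): 240.

Therefore ∮_C P dx + Q dy = 240.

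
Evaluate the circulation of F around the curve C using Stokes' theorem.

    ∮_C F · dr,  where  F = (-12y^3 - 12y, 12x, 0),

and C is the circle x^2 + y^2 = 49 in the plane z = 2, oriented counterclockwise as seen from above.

Let S be the flat disk x^2 + y^2 ≤ 49 in the plane z = 2, with upward unit normal n̂ = ẑ. By Stokes' theorem,

    ∮_C F · dr = ∬_S (∇ × F) · n̂ dS = ∬_D (curl F)_z dA,

where D is the disk x^2 + y^2 ≤ 49.

Compute the curl of F = (-12y^3 - 12y, 12x, 0):
    (∇ × F)_x = ∂F_z/∂y - ∂F_y/∂z = 0,
    (∇ × F)_y = ∂F_x/∂z - ∂F_z/∂x = 0,
    (∇ × F)_z = ∂F_y/∂x - ∂F_x/∂y = 36y^2 + 24.

On z = 2, (curl F)_z = 36y^2 + 24.

Convert to polar (x = r cos θ, y = r sin θ, dA = r dr dθ); the integrand becomes 36r^2sin(θ)^2 + 24, so

    ∬_D (curl F)_z dA = ∫_0^{2π} ∫_0^{7} (36r^2sin(θ)^2 + 24) · r dr dθ.

Inner (r from 0 to 7): 21609sin(θ)^2 + 588.
Outer (θ from 0 to 2π): 22785π.

Therefore ∮_C F · dr = 22785π.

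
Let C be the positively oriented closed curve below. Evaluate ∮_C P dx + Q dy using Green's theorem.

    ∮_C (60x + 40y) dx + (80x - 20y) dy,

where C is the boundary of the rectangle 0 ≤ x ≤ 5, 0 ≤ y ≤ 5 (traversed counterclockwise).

Green's theorem converts the closed line integral into a double integral over the enclosed region D:

    ∮_C P dx + Q dy = ∬_D (∂Q/∂x - ∂P/∂y) dA.

Here P = 60x + 40y, Q = 80x - 20y, so

    ∂Q/∂x = 80,    ∂P/∂y = 40,
    ∂Q/∂x - ∂P/∂y = 40.

D is the region 0 ≤ x ≤ 5, 0 ≤ y ≤ 5. Evaluating the double integral:

    ∬_D (40) dA = ∫_0^{5} ∫_0^{5} (40) dy dx.

Inner (y from 0 to 5): 200.
Outer (x from 0 to 5): 1000.

Therefore ∮_C P dx + Q dy = 1000.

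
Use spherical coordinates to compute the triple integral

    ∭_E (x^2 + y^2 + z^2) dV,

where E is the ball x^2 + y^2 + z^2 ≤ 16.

In spherical coordinates, x = ρ sin(φ) cos(θ), y = ρ sin(φ) sin(θ), z = ρ cos(φ), and dV = ρ^2 sin(φ) dρ dφ dθ.

The integrand becomes ρ^2, so

    ∭_E (x^2 + y^2 + z^2) dV = ∫_{0}^{2π} ∫_{0}^{π} ∫_{0}^{4} (ρ^2) · ρ^2 sin(φ) dρ dφ dθ.

Inner (ρ): 1024sin(φ)/5.
Middle (φ): 2048/5.
Outer (θ): 4096π/5.

Therefore the triple integral equals 4096π/5.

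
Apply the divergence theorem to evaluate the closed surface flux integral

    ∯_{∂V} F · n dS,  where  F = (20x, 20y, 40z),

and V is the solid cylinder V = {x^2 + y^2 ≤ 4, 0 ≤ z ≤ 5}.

By the divergence theorem,

    ∯_{∂V} F · n dS = ∭_V (∇ · F) dV.

Compute the divergence:
    ∇ · F = ∂F_x/∂x + ∂F_y/∂y + ∂F_z/∂z = 20 + 20 + 40 = 80.

In cylindrical coordinates, x = r cos(θ), y = r sin(θ), z = z, dV = r dr dθ dz, with 0 ≤ r ≤ 2, 0 ≤ θ ≤ 2π, 0 ≤ z ≤ 5.

The integrand, after substitution and multiplying by the volume element, becomes (80) · r, so

    ∭_V (∇·F) dV = ∫_0^{2π} ∫_0^{2} ∫_0^{5} (80) · r dz dr dθ.

Inner (z from 0 to 5): 400r.
Middle (r from 0 to 2): 800.
Outer (θ from 0 to 2π): 1600π.

Therefore ∯_{∂V} F · n dS = 1600π.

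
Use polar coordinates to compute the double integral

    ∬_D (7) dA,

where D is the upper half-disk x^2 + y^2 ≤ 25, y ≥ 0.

The region D is 0 ≤ r ≤ 5, 0 ≤ θ ≤ π in polar coordinates, where x = r cos(θ), y = r sin(θ), and dA = r dr dθ.

Under the substitution, the integrand becomes 7, so

    ∬_D (7) dA = ∫_{0}^{π} ∫_{0}^{5} (7) · r dr dθ.

Inner integral (in r): ∫_{0}^{5} (7) · r dr = 175/2.

Outer integral (in θ): ∫_{0}^{π} (175/2) dθ = 175π/2.

Therefore ∬_D (7) dA = 175π/2.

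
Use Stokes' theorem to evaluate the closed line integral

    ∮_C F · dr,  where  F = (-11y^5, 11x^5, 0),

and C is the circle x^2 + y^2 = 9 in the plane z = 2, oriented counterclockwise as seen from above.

Let S be the flat disk x^2 + y^2 ≤ 9 in the plane z = 2, with upward unit normal n̂ = ẑ. By Stokes' theorem,

    ∮_C F · dr = ∬_S (∇ × F) · n̂ dS = ∬_D (curl F)_z dA,

where D is the disk x^2 + y^2 ≤ 9.

Compute the curl of F = (-11y^5, 11x^5, 0):
    (∇ × F)_x = ∂F_z/∂y - ∂F_y/∂z = 0,
    (∇ × F)_y = ∂F_x/∂z - ∂F_z/∂x = 0,
    (∇ × F)_z = ∂F_y/∂x - ∂F_x/∂y = 55x^4 + 55y^4.

On z = 2, (curl F)_z = 55x^4 + 55y^4.

Convert to polar (x = r cos θ, y = r sin θ, dA = r dr dθ); the integrand becomes 55r^4(sin(θ)^4 + cos(θ)^4), so

    ∬_D (curl F)_z dA = ∫_0^{2π} ∫_0^{3} (55r^4(sin(θ)^4 + cos(θ)^4)) · r dr dθ.

Inner (r from 0 to 3): 13365sin(θ)^4/2 + 13365cos(θ)^4/2.
Outer (θ from 0 to 2π): 40095π/4.

Therefore ∮_C F · dr = 40095π/4.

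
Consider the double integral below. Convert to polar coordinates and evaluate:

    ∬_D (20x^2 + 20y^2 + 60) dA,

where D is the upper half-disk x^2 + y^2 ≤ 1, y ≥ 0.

The region D is 0 ≤ r ≤ 1, 0 ≤ θ ≤ π in polar coordinates, where x = r cos(θ), y = r sin(θ), and dA = r dr dθ.

Under the substitution, the integrand becomes 20r^2 + 60, so

    ∬_D (20x^2 + 20y^2 + 60) dA = ∫_{0}^{π} ∫_{0}^{1} (20r^2 + 60) · r dr dθ.

Inner integral (in r): ∫_{0}^{1} (20r^2 + 60) · r dr = 35.

Outer integral (in θ): ∫_{0}^{π} (35) dθ = 35π.

Therefore ∬_D (20x^2 + 20y^2 + 60) dA = 35π.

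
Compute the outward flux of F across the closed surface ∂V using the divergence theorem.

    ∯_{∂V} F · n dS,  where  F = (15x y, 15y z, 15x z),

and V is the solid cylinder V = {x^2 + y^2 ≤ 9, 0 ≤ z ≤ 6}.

By the divergence theorem,

    ∯_{∂V} F · n dS = ∭_V (∇ · F) dV.

Compute the divergence:
    ∇ · F = ∂F_x/∂x + ∂F_y/∂y + ∂F_z/∂z = 15y + 15z + 15x = 15x + 15y + 15z.

In cylindrical coordinates, x = r cos(θ), y = r sin(θ), z = z, dV = r dr dθ dz, with 0 ≤ r ≤ 3, 0 ≤ θ ≤ 2π, 0 ≤ z ≤ 6.

The integrand, after substitution and multiplying by the volume element, becomes (15sqrt(2)r sin(θ + π/4) + 15z) · r, so

    ∭_V (∇·F) dV = ∫_0^{2π} ∫_0^{3} ∫_0^{6} (15sqrt(2)r sin(θ + π/4) + 15z) · r dz dr dθ.

Inner (z from 0 to 6): 90r (sqrt(2)r sin(θ + π/4) + 3).
Middle (r from 0 to 3): 810sqrt(2)sin(θ + π/4) + 1215.
Outer (θ from 0 to 2π): 2430π.

Therefore ∯_{∂V} F · n dS = 2430π.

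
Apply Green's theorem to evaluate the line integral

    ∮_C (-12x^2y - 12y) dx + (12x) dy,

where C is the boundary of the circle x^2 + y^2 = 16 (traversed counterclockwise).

Green's theorem converts the closed line integral into a double integral over the enclosed region D:

    ∮_C P dx + Q dy = ∬_D (∂Q/∂x - ∂P/∂y) dA.

Here P = -12x^2y - 12y, Q = 12x, so

    ∂Q/∂x = 12,    ∂P/∂y = -12x^2 - 12,
    ∂Q/∂x - ∂P/∂y = 12x^2 + 24.

D is the region x^2 + y^2 ≤ 16. Evaluating the double integral:

In polar coordinates (x = r cos θ, y = r sin θ, dA = r dr dθ) the integrand becomes 12r^2cos(θ)^2 + 24, so

    ∬_D (12x^2 + 24) dA = ∫_0^{2π} ∫_0^{4} (12r^2cos(θ)^2 + 24) · r dr dθ.

Inner (r from 0 to 4): 768cos(θ)^2 + 192.
Outer (θ from 0 to 2π): 1152π.

Therefore ∮_C P dx + Q dy = 1152π.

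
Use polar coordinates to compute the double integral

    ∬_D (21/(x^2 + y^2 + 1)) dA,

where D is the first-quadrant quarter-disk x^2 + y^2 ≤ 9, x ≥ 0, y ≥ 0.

The region D is 0 ≤ r ≤ 3, 0 ≤ θ ≤ π/2 in polar coordinates, where x = r cos(θ), y = r sin(θ), and dA = r dr dθ.

Under the substitution, the integrand becomes 21/(r^2 + 1), so

    ∬_D (21/(x^2 + y^2 + 1)) dA = ∫_{0}^{π/2} ∫_{0}^{3} (21/(r^2 + 1)) · r dr dθ.

Inner integral (in r): ∫_{0}^{3} (21/(r^2 + 1)) · r dr = 21log(10)/2.

Outer integral (in θ): ∫_{0}^{π/2} (21log(10)/2) dθ = 21π log(10)/4.

Therefore ∬_D (21/(x^2 + y^2 + 1)) dA = 21π log(10)/4.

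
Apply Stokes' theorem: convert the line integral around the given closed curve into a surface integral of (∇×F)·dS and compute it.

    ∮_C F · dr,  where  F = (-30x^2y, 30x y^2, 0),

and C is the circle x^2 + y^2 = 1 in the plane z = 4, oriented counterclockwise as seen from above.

Let S be the flat disk x^2 + y^2 ≤ 1 in the plane z = 4, with upward unit normal n̂ = ẑ. By Stokes' theorem,

    ∮_C F · dr = ∬_S (∇ × F) · n̂ dS = ∬_D (curl F)_z dA,

where D is the disk x^2 + y^2 ≤ 1.

Compute the curl of F = (-30x^2y, 30x y^2, 0):
    (∇ × F)_x = ∂F_z/∂y - ∂F_y/∂z = 0,
    (∇ × F)_y = ∂F_x/∂z - ∂F_z/∂x = 0,
    (∇ × F)_z = ∂F_y/∂x - ∂F_x/∂y = 30x^2 + 30y^2.

On z = 4, (curl F)_z = 30x^2 + 30y^2.

Convert to polar (x = r cos θ, y = r sin θ, dA = r dr dθ); the integrand becomes 30r^2, so

    ∬_D (curl F)_z dA = ∫_0^{2π} ∫_0^{1} (30r^2) · r dr dθ.

Inner (r from 0 to 1): 15/2.
Outer (θ from 0 to 2π): 15π.

Therefore ∮_C F · dr = 15π.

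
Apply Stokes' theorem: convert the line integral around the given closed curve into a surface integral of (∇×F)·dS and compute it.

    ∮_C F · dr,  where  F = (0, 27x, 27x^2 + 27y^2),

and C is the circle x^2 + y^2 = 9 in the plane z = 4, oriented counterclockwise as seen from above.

Let S be the flat disk x^2 + y^2 ≤ 9 in the plane z = 4, with upward unit normal n̂ = ẑ. By Stokes' theorem,

    ∮_C F · dr = ∬_S (∇ × F) · n̂ dS = ∬_D (curl F)_z dA,

where D is the disk x^2 + y^2 ≤ 9.

Compute the curl of F = (0, 27x, 27x^2 + 27y^2):
    (∇ × F)_x = ∂F_z/∂y - ∂F_y/∂z = 54y,
    (∇ × F)_y = ∂F_x/∂z - ∂F_z/∂x = -54x,
    (∇ × F)_z = ∂F_y/∂x - ∂F_x/∂y = 27.

On z = 4, (curl F)_z = 27.

Convert to polar (x = r cos θ, y = r sin θ, dA = r dr dθ); the integrand becomes 27, so

    ∬_D (curl F)_z dA = ∫_0^{2π} ∫_0^{3} (27) · r dr dθ.

Inner (r from 0 to 3): 243/2.
Outer (θ from 0 to 2π): 243π.

Therefore ∮_C F · dr = 243π.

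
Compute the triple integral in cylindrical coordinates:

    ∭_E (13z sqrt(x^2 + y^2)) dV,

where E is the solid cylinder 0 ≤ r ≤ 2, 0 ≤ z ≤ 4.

In cylindrical coordinates, x = r cos(θ), y = r sin(θ), z = z, and dV = r dr dθ dz.

The integrand becomes 13r z, so

    ∭_E (13z sqrt(x^2 + y^2)) dV = ∫_{0}^{2π} ∫_{0}^{2} ∫_{0}^{4} (13r z) · r dz dr dθ.

Inner (z): 104r^2.
Middle (r from 0 to 2): 832/3.
Outer (θ): 1664π/3.

Therefore the triple integral equals 1664π/3.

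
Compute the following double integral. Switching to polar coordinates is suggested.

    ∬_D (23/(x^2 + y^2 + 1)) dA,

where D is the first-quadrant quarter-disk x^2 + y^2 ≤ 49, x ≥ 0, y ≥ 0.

The region D is 0 ≤ r ≤ 7, 0 ≤ θ ≤ π/2 in polar coordinates, where x = r cos(θ), y = r sin(θ), and dA = r dr dθ.

Under the substitution, the integrand becomes 23/(r^2 + 1), so

    ∬_D (23/(x^2 + y^2 + 1)) dA = ∫_{0}^{π/2} ∫_{0}^{7} (23/(r^2 + 1)) · r dr dθ.

Inner integral (in r): ∫_{0}^{7} (23/(r^2 + 1)) · r dr = 23log(50)/2.

Outer integral (in θ): ∫_{0}^{π/2} (23log(50)/2) dθ = 23π log(50)/4.

Therefore ∬_D (23/(x^2 + y^2 + 1)) dA = 23π log(50)/4.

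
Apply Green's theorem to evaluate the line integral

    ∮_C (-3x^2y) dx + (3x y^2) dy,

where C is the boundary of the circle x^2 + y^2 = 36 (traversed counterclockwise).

Green's theorem converts the closed line integral into a double integral over the enclosed region D:

    ∮_C P dx + Q dy = ∬_D (∂Q/∂x - ∂P/∂y) dA.

Here P = -3x^2y, Q = 3x y^2, so

    ∂Q/∂x = 3y^2,    ∂P/∂y = -3x^2,
    ∂Q/∂x - ∂P/∂y = 3x^2 + 3y^2.

D is the region x^2 + y^2 ≤ 36. Evaluating the double integral:

In polar coordinates (x = r cos θ, y = r sin θ, dA = r dr dθ) the integrand becomes 3r^2, so

    ∬_D (3x^2 + 3y^2) dA = ∫_0^{2π} ∫_0^{6} (3r^2) · r dr dθ.

Inner (r from 0 to 6): 972.
Outer (θ from 0 to 2π): 1944π.

Therefore ∮_C P dx + Q dy = 1944π.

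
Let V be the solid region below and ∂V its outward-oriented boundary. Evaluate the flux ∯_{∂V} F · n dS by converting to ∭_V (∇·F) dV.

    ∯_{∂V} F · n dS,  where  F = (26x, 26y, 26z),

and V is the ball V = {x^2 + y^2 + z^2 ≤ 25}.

By the divergence theorem,

    ∯_{∂V} F · n dS = ∭_V (∇ · F) dV.

Compute the divergence:
    ∇ · F = ∂F_x/∂x + ∂F_y/∂y + ∂F_z/∂z = 26 + 26 + 26 = 78.

In spherical coordinates, x = ρ sin(φ) cos(θ), y = ρ sin(φ) sin(θ), z = ρ cos(φ), dV = ρ^2 sin(φ) dρ dφ dθ, with 0 ≤ ρ ≤ 5, 0 ≤ φ ≤ π, 0 ≤ θ ≤ 2π.

The integrand, after substitution and multiplying by the volume element, becomes (78) · ρ^2 sin(φ), so

    ∭_V (∇·F) dV = ∫_0^{2π} ∫_0^{π} ∫_0^{5} (78) · ρ^2 sin(φ) dρ dφ dθ.

Inner (ρ from 0 to 5): 3250sin(φ).
Middle (φ from 0 to π): 6500.
Outer (θ from 0 to 2π): 13000π.

Therefore ∯_{∂V} F · n dS = 13000π.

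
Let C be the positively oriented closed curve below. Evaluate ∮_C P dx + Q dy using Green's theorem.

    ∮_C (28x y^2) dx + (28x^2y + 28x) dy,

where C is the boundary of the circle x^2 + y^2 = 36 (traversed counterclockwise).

Green's theorem converts the closed line integral into a double integral over the enclosed region D:

    ∮_C P dx + Q dy = ∬_D (∂Q/∂x - ∂P/∂y) dA.

Here P = 28x y^2, Q = 28x^2y + 28x, so

    ∂Q/∂x = 56x y + 28,    ∂P/∂y = 56x y,
    ∂Q/∂x - ∂P/∂y = 28.

D is the region x^2 + y^2 ≤ 36. Evaluating the double integral:

In polar coordinates (x = r cos θ, y = r sin θ, dA = r dr dθ) the integrand becomes 28, so

    ∬_D (28) dA = ∫_0^{2π} ∫_0^{6} (28) · r dr dθ.

Inner (r from 0 to 6): 504.
Outer (θ from 0 to 2π): 1008π.

Therefore ∮_C P dx + Q dy = 1008π.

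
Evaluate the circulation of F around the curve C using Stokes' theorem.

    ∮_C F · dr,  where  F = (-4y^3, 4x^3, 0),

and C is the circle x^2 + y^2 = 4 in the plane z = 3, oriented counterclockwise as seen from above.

Let S be the flat disk x^2 + y^2 ≤ 4 in the plane z = 3, with upward unit normal n̂ = ẑ. By Stokes' theorem,

    ∮_C F · dr = ∬_S (∇ × F) · n̂ dS = ∬_D (curl F)_z dA,

where D is the disk x^2 + y^2 ≤ 4.

Compute the curl of F = (-4y^3, 4x^3, 0):
    (∇ × F)_x = ∂F_z/∂y - ∂F_y/∂z = 0,
    (∇ × F)_y = ∂F_x/∂z - ∂F_z/∂x = 0,
    (∇ × F)_z = ∂F_y/∂x - ∂F_x/∂y = 12x^2 + 12y^2.

On z = 3, (curl F)_z = 12x^2 + 12y^2.

Convert to polar (x = r cos θ, y = r sin θ, dA = r dr dθ); the integrand becomes 12r^2, so

    ∬_D (curl F)_z dA = ∫_0^{2π} ∫_0^{2} (12r^2) · r dr dθ.

Inner (r from 0 to 2): 48.
Outer (θ from 0 to 2π): 96π.

Therefore ∮_C F · dr = 96π.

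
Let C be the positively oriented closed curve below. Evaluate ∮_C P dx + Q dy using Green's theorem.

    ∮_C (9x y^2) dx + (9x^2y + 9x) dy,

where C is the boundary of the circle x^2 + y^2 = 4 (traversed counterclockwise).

Green's theorem converts the closed line integral into a double integral over the enclosed region D:

    ∮_C P dx + Q dy = ∬_D (∂Q/∂x - ∂P/∂y) dA.

Here P = 9x y^2, Q = 9x^2y + 9x, so

    ∂Q/∂x = 18x y + 9,    ∂P/∂y = 18x y,
    ∂Q/∂x - ∂P/∂y = 9.

D is the region x^2 + y^2 ≤ 4. Evaluating the double integral:

In polar coordinates (x = r cos θ, y = r sin θ, dA = r dr dθ) the integrand becomes 9, so

    ∬_D (9) dA = ∫_0^{2π} ∫_0^{2} (9) · r dr dθ.

Inner (r from 0 to 2): 18.
Outer (θ from 0 to 2π): 36π.

Therefore ∮_C P dx + Q dy = 36π.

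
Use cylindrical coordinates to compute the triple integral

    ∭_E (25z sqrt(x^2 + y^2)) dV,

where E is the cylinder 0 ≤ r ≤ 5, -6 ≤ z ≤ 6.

In cylindrical coordinates, x = r cos(θ), y = r sin(θ), z = z, and dV = r dr dθ dz.

The integrand becomes 25r z, so

    ∭_E (25z sqrt(x^2 + y^2)) dV = ∫_{0}^{2π} ∫_{0}^{5} ∫_{-6}^{6} (25r z) · r dz dr dθ.

Inner (z): 0.
Middle (r from 0 to 5): 0.
Outer (θ): 0.

Therefore the triple integral equals 0.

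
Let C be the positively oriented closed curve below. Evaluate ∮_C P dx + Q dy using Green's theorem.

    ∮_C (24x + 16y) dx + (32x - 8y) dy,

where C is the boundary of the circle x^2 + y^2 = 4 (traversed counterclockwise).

Green's theorem converts the closed line integral into a double integral over the enclosed region D:

    ∮_C P dx + Q dy = ∬_D (∂Q/∂x - ∂P/∂y) dA.

Here P = 24x + 16y, Q = 32x - 8y, so

    ∂Q/∂x = 32,    ∂P/∂y = 16,
    ∂Q/∂x - ∂P/∂y = 16.

D is the region x^2 + y^2 ≤ 4. Evaluating the double integral:

In polar coordinates (x = r cos θ, y = r sin θ, dA = r dr dθ) the integrand becomes 16, so

    ∬_D (16) dA = ∫_0^{2π} ∫_0^{2} (16) · r dr dθ.

Inner (r from 0 to 2): 32.
Outer (θ from 0 to 2π): 64π.

Therefore ∮_C P dx + Q dy = 64π.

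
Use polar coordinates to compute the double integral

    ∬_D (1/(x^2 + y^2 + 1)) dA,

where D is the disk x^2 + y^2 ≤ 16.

The region D is 0 ≤ r ≤ 4, 0 ≤ θ ≤ 2π in polar coordinates, where x = r cos(θ), y = r sin(θ), and dA = r dr dθ.

Under the substitution, the integrand becomes 1/(r^2 + 1), so

    ∬_D (1/(x^2 + y^2 + 1)) dA = ∫_{0}^{2π} ∫_{0}^{4} (1/(r^2 + 1)) · r dr dθ.

Inner integral (in r): ∫_{0}^{4} (1/(r^2 + 1)) · r dr = log(17)/2.

Outer integral (in θ): ∫_{0}^{2π} (log(17)/2) dθ = π log(17).

Therefore ∬_D (1/(x^2 + y^2 + 1)) dA = π log(17).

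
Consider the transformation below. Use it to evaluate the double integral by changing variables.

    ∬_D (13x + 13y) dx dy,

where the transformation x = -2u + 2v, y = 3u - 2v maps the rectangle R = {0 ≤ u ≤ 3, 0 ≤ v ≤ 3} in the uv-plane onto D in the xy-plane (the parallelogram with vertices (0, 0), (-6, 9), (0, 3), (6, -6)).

Compute the Jacobian determinant of (x, y) with respect to (u, v):

    ∂(x,y)/∂(u,v) = | -2  2 | = (-2)(-2) - (2)(3) = -2.
                   | 3  -2 |

Its absolute value is |J| = 2 (the area scaling factor).

Substituting x = -2u + 2v, y = 3u - 2v into the integrand,

    13x + 13y → 13u,

so the integral becomes

    ∬_R (13u) · |J| du dv = ∫_0^3 ∫_0^3 (26u) dv du.

Inner (v): 78u.
Outer (u): 351.

Therefore ∬_D (13x + 13y) dx dy = 351.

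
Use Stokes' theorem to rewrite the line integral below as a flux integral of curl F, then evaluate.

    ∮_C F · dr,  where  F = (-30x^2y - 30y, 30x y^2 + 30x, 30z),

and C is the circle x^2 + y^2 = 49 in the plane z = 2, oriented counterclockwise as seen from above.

Let S be the flat disk x^2 + y^2 ≤ 49 in the plane z = 2, with upward unit normal n̂ = ẑ. By Stokes' theorem,

    ∮_C F · dr = ∬_S (∇ × F) · n̂ dS = ∬_D (curl F)_z dA,

where D is the disk x^2 + y^2 ≤ 49.

Compute the curl of F = (-30x^2y - 30y, 30x y^2 + 30x, 30z):
    (∇ × F)_x = ∂F_z/∂y - ∂F_y/∂z = 0,
    (∇ × F)_y = ∂F_x/∂z - ∂F_z/∂x = 0,
    (∇ × F)_z = ∂F_y/∂x - ∂F_x/∂y = 30x^2 + 30y^2 + 60.

On z = 2, (curl F)_z = 30x^2 + 30y^2 + 60.

Convert to polar (x = r cos θ, y = r sin θ, dA = r dr dθ); the integrand becomes 30r^2 + 60, so

    ∬_D (curl F)_z dA = ∫_0^{2π} ∫_0^{7} (30r^2 + 60) · r dr dθ.

Inner (r from 0 to 7): 38955/2.
Outer (θ from 0 to 2π): 38955π.

Therefore ∮_C F · dr = 38955π.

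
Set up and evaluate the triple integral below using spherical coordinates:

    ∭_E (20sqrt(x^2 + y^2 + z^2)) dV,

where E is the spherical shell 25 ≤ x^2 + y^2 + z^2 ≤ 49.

In spherical coordinates, x = ρ sin(φ) cos(θ), y = ρ sin(φ) sin(θ), z = ρ cos(φ), and dV = ρ^2 sin(φ) dρ dφ dθ.

The integrand becomes 20ρ, so

    ∭_E (20sqrt(x^2 + y^2 + z^2)) dV = ∫_{0}^{2π} ∫_{0}^{π} ∫_{5}^{7} (20ρ) · ρ^2 sin(φ) dρ dφ dθ.

Inner (ρ): 8880sin(φ).
Middle (φ): 17760.
Outer (θ): 35520π.

Therefore the triple integral equals 35520π.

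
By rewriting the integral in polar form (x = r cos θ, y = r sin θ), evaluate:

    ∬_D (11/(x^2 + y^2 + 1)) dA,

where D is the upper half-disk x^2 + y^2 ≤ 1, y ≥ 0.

The region D is 0 ≤ r ≤ 1, 0 ≤ θ ≤ π in polar coordinates, where x = r cos(θ), y = r sin(θ), and dA = r dr dθ.

Under the substitution, the integrand becomes 11/(r^2 + 1), so

    ∬_D (11/(x^2 + y^2 + 1)) dA = ∫_{0}^{π} ∫_{0}^{1} (11/(r^2 + 1)) · r dr dθ.

Inner integral (in r): ∫_{0}^{1} (11/(r^2 + 1)) · r dr = 11log(2)/2.

Outer integral (in θ): ∫_{0}^{π} (11log(2)/2) dθ = 11π log(2)/2.

Therefore ∬_D (11/(x^2 + y^2 + 1)) dA = 11π log(2)/2.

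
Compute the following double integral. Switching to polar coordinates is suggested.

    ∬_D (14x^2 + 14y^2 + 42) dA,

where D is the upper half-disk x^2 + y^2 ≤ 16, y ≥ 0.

The region D is 0 ≤ r ≤ 4, 0 ≤ θ ≤ π in polar coordinates, where x = r cos(θ), y = r sin(θ), and dA = r dr dθ.

Under the substitution, the integrand becomes 14r^2 + 42, so

    ∬_D (14x^2 + 14y^2 + 42) dA = ∫_{0}^{π} ∫_{0}^{4} (14r^2 + 42) · r dr dθ.

Inner integral (in r): ∫_{0}^{4} (14r^2 + 42) · r dr = 1232.

Outer integral (in θ): ∫_{0}^{π} (1232) dθ = 1232π.

Therefore ∬_D (14x^2 + 14y^2 + 42) dA = 1232π.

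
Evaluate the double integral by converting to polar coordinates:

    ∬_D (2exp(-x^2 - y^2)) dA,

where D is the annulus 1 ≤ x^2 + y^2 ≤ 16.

The region D is 1 ≤ r ≤ 4, 0 ≤ θ ≤ 2π in polar coordinates, where x = r cos(θ), y = r sin(θ), and dA = r dr dθ.

Under the substitution, the integrand becomes 2exp(-r^2), so

    ∬_D (2exp(-x^2 - y^2)) dA = ∫_{0}^{2π} ∫_{1}^{4} (2exp(-r^2)) · r dr dθ.

Inner integral (in r): ∫_{1}^{4} (2exp(-r^2)) · r dr = -(1 - exp(15))exp(-16).

Outer integral (in θ): ∫_{0}^{2π} (-(1 - exp(15))exp(-16)) dθ = -2π (1 - exp(15))exp(-16).

Therefore ∬_D (2exp(-x^2 - y^2)) dA = -2π (1 - exp(15))exp(-16).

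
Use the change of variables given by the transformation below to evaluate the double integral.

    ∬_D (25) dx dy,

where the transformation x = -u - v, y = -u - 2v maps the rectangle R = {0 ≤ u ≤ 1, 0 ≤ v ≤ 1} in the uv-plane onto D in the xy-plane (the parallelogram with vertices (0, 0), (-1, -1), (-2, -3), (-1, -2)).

Compute the Jacobian determinant of (x, y) with respect to (u, v):

    ∂(x,y)/∂(u,v) = | -1  -1 | = (-1)(-2) - (-1)(-1) = 1.
                   | -1  -2 |

Its absolute value is |J| = 1 (the area scaling factor).

Substituting x = -u - v, y = -u - 2v into the integrand,

    25 → 25,

so the integral becomes

    ∬_R (25) · |J| du dv = ∫_0^1 ∫_0^1 (25) dv du.

Inner (v): 25.
Outer (u): 25.

Therefore ∬_D (25) dx dy = 25.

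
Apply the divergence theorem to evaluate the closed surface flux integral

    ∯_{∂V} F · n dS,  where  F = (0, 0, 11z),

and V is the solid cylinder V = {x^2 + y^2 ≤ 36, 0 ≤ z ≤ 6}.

By the divergence theorem,

    ∯_{∂V} F · n dS = ∭_V (∇ · F) dV.

Compute the divergence:
    ∇ · F = ∂F_x/∂x + ∂F_y/∂y + ∂F_z/∂z = 0 + 0 + 11 = 11.

In cylindrical coordinates, x = r cos(θ), y = r sin(θ), z = z, dV = r dr dθ dz, with 0 ≤ r ≤ 6, 0 ≤ θ ≤ 2π, 0 ≤ z ≤ 6.

The integrand, after substitution and multiplying by the volume element, becomes (11) · r, so

    ∭_V (∇·F) dV = ∫_0^{2π} ∫_0^{6} ∫_0^{6} (11) · r dz dr dθ.

Inner (z from 0 to 6): 66r.
Middle (r from 0 to 6): 1188.
Outer (θ from 0 to 2π): 2376π.

Therefore ∯_{∂V} F · n dS = 2376π.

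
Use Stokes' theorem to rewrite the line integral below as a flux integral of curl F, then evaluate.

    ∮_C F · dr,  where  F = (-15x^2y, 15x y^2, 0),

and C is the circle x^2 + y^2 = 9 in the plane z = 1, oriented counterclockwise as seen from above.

Let S be the flat disk x^2 + y^2 ≤ 9 in the plane z = 1, with upward unit normal n̂ = ẑ. By Stokes' theorem,

    ∮_C F · dr = ∬_S (∇ × F) · n̂ dS = ∬_D (curl F)_z dA,

where D is the disk x^2 + y^2 ≤ 9.

Compute the curl of F = (-15x^2y, 15x y^2, 0):
    (∇ × F)_x = ∂F_z/∂y - ∂F_y/∂z = 0,
    (∇ × F)_y = ∂F_x/∂z - ∂F_z/∂x = 0,
    (∇ × F)_z = ∂F_y/∂x - ∂F_x/∂y = 15x^2 + 15y^2.

On z = 1, (curl F)_z = 15x^2 + 15y^2.

Convert to polar (x = r cos θ, y = r sin θ, dA = r dr dθ); the integrand becomes 15r^2, so

    ∬_D (curl F)_z dA = ∫_0^{2π} ∫_0^{3} (15r^2) · r dr dθ.

Inner (r from 0 to 3): 1215/4.
Outer (θ from 0 to 2π): 1215π/2.

Therefore ∮_C F · dr = 1215π/2.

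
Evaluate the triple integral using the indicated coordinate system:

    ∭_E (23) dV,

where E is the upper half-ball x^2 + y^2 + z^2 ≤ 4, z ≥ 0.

In spherical coordinates, x = ρ sin(φ) cos(θ), y = ρ sin(φ) sin(θ), z = ρ cos(φ), and dV = ρ^2 sin(φ) dρ dφ dθ.

The integrand becomes 23, so

    ∭_E (23) dV = ∫_{0}^{2π} ∫_{0}^{π/2} ∫_{0}^{2} (23) · ρ^2 sin(φ) dρ dφ dθ.

Inner (ρ): 184sin(φ)/3.
Middle (φ): 184/3.
Outer (θ): 368π/3.

Therefore the triple integral equals 368π/3.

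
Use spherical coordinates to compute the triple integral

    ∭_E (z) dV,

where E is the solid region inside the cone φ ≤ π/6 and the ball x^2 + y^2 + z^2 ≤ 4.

In spherical coordinates, x = ρ sin(φ) cos(θ), y = ρ sin(φ) sin(θ), z = ρ cos(φ), and dV = ρ^2 sin(φ) dρ dφ dθ.

The integrand becomes ρ cos(φ), so

    ∭_E (z) dV = ∫_{0}^{2π} ∫_{0}^{π/6} ∫_{0}^{2} (ρ cos(φ)) · ρ^2 sin(φ) dρ dφ dθ.

Inner (ρ): 2sin(2φ).
Middle (φ): 1/2.
Outer (θ): π.

Therefore the triple integral equals π.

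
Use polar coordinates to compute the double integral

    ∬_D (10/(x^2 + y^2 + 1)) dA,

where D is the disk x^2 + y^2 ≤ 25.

The region D is 0 ≤ r ≤ 5, 0 ≤ θ ≤ 2π in polar coordinates, where x = r cos(θ), y = r sin(θ), and dA = r dr dθ.

Under the substitution, the integrand becomes 10/(r^2 + 1), so

    ∬_D (10/(x^2 + y^2 + 1)) dA = ∫_{0}^{2π} ∫_{0}^{5} (10/(r^2 + 1)) · r dr dθ.

Inner integral (in r): ∫_{0}^{5} (10/(r^2 + 1)) · r dr = log(11881376).

Outer integral (in θ): ∫_{0}^{2π} (log(11881376)) dθ = 10π log(26).

Therefore ∬_D (10/(x^2 + y^2 + 1)) dA = 10π log(26).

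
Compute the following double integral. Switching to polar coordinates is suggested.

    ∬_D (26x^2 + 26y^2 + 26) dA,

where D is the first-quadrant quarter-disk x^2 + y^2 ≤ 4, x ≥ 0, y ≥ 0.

The region D is 0 ≤ r ≤ 2, 0 ≤ θ ≤ π/2 in polar coordinates, where x = r cos(θ), y = r sin(θ), and dA = r dr dθ.

Under the substitution, the integrand becomes 26r^2 + 26, so

    ∬_D (26x^2 + 26y^2 + 26) dA = ∫_{0}^{π/2} ∫_{0}^{2} (26r^2 + 26) · r dr dθ.

Inner integral (in r): ∫_{0}^{2} (26r^2 + 26) · r dr = 156.

Outer integral (in θ): ∫_{0}^{π/2} (156) dθ = 78π.

Therefore ∬_D (26x^2 + 26y^2 + 26) dA = 78π.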